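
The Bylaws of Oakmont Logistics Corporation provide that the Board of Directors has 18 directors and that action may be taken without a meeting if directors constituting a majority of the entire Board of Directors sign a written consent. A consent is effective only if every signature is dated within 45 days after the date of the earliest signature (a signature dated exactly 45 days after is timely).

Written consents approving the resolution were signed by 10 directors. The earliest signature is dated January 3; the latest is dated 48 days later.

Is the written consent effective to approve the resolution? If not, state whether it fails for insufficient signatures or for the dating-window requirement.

Not effective — dating-window requirement not satisfied.

Signatures required: a majority of 18 — a majority of 18 is 10, so 10 needed; 10 signed. Sufficient.
Dating window: the latest signature is 48 days after the earliest; the limit is 45 days. Outside the window.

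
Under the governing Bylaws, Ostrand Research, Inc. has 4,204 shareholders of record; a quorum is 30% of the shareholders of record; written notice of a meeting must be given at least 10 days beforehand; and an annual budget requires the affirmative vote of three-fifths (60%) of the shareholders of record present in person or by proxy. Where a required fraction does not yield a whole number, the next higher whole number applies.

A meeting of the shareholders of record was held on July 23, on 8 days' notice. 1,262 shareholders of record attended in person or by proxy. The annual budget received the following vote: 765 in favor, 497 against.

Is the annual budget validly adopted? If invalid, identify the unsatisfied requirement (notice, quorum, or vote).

Notice: 8 days given; 10 required. Not satisfied.
Quorum: 30% of 4,204 = 1,261.20, rounded up to 1,262; 1,262 present. Satisfied.
Vote: requires three-fifths of those present (1,262); 3/5 of 1262 = 757.20, rounded up to 758, so 758 needed; 765 in favor. Satisfied.

Invalid — notice requirement not satisfied.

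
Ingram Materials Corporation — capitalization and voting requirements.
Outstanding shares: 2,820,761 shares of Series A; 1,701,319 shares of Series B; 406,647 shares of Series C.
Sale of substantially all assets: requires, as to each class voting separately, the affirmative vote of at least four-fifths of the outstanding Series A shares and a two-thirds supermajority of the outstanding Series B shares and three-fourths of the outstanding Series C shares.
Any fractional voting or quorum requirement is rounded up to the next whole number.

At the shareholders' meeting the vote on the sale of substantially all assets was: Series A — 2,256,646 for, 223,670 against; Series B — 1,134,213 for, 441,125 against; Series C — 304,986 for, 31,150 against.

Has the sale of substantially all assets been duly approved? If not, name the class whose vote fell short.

Series A: 4/5 of 2820761 = 2256608.80, rounded up to 2256609; 2,256,609 required, 2,256,646 in favor — approved.
Series B: 2/3 of 1701319 = 1134212.67, rounded up to 1134213; 1,134,213 required, 1,134,213 in favor — approved.
Series C: 3/4 of 406647 = 304985.25, rounded up to 304986; 304,986 required, 304,986 in favor — approved.

Approved — every class gave the required vote.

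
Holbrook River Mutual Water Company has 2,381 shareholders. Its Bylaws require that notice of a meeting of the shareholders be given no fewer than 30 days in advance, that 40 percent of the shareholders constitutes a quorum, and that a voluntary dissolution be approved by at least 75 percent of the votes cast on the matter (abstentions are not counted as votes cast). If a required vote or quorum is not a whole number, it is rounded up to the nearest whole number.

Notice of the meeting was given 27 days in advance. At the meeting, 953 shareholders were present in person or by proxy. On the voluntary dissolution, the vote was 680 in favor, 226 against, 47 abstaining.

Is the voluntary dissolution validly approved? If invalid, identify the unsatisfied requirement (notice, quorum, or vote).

Notice: 27 days given; 30 required. Not satisfied.
Quorum: 40% of 2,381 = 952.40, rounded up to 953; 953 present. Satisfied.
Vote: requires three-fourths of the votes cast (953 − 47 abstaining = 906); 3/4 of 906 = 679.50, rounded up to 680, so 680 needed; 680 in favor. Satisfied.

Invalid — notice requirement not satisfied.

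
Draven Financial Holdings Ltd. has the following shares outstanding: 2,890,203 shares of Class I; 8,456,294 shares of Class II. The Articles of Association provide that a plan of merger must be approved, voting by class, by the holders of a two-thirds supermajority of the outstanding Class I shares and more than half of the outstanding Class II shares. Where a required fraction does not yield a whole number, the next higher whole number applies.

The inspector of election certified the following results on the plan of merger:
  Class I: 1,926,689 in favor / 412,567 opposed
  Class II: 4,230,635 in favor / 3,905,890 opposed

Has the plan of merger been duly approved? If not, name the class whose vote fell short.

Class I: 2/3 of 2890203 = 1926802; 1,926,802 required, 1,926,689 in favor — not approved.
Class II: a majority of 8456294 is 4228148; 4,228,148 required, 4,230,635 in favor — approved.

Not approved — the Class I shares did not give the required vote.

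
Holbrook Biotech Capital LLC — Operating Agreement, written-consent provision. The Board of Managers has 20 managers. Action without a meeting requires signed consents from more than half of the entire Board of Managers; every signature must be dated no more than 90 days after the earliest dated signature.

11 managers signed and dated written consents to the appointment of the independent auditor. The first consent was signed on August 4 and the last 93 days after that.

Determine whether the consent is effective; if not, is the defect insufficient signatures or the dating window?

Not effective — dating-window requirement not satisfied.

Signatures required: more than half of 20 — a majority of 20 is 11, so 11 needed; 11 signed. Sufficient.
Dating window: the latest signature is 93 days after the earliest; the limit is 90 days. Outside the window.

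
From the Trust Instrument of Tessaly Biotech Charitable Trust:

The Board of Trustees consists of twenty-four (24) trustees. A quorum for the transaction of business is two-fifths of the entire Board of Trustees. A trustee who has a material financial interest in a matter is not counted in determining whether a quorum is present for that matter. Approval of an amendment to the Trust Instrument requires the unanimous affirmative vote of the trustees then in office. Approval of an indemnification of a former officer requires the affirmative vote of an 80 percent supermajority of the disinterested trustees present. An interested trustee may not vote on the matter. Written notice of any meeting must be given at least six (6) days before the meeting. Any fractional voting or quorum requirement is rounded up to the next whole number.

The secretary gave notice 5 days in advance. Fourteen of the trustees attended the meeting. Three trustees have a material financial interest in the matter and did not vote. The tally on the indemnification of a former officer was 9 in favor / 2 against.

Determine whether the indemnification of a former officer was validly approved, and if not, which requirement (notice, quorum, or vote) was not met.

Notice: 5 days given; 6 required (5 < 6). Not satisfied.
Quorum: 14 present, but the 3 interested trustees do not count, leaving 11. Quorum is 10. Satisfied.
Vote: the indemnification of a former officer requires four-fifths of the disinterested trustees present (14 − 3 = 11). 4/5 of 11 = 8.80, rounded up to 9, so 9 affirmative votes are needed; 9 voted in favor. Satisfied.

Invalid — notice requirement not satisfied.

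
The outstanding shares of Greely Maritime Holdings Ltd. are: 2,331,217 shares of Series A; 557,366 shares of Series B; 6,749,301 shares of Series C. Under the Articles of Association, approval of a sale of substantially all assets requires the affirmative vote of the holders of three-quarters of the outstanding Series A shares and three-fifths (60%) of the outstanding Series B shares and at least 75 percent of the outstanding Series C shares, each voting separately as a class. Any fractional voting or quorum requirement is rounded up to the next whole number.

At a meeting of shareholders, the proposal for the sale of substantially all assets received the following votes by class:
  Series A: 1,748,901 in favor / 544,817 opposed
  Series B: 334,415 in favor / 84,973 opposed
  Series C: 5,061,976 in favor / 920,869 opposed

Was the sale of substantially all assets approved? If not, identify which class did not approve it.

Series A: 3/4 of 2331217 = 1748412.75, rounded up to 1748413; 1,748,413 required, 1,748,901 in favor — approved.
Series B: 3/5 of 557366 = 334419.60, rounded up to 334420; 334,420 required, 334,415 in favor — not approved.
Series C: 3/4 of 6749301 = 5061975.75, rounded up to 5061976; 5,061,976 required, 5,061,976 in favor — approved.

Not approved — the Series B shares did not give the required vote.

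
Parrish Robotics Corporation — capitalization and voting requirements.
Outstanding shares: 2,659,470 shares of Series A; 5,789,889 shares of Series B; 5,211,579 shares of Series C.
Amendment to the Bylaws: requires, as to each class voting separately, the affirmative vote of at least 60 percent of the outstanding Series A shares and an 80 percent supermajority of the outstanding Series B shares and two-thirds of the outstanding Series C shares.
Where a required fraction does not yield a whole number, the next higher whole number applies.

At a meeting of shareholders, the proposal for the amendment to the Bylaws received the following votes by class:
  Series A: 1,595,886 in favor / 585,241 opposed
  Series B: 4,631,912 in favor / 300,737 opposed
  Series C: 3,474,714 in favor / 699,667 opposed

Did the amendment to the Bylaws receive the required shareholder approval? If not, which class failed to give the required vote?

Approved — every class gave the required vote.

Series A: 3/5 of 2659470 = 1595682; 1,595,682 required, 1,595,886 in favor — approved.
Series B: 4/5 of 5789889 = 4631911.20, rounded up to 4631912; 4,631,912 required, 4,631,912 in favor — approved.
Series C: 2/3 of 5211579 = 3474386; 3,474,386 required, 3,474,714 in favor — approved.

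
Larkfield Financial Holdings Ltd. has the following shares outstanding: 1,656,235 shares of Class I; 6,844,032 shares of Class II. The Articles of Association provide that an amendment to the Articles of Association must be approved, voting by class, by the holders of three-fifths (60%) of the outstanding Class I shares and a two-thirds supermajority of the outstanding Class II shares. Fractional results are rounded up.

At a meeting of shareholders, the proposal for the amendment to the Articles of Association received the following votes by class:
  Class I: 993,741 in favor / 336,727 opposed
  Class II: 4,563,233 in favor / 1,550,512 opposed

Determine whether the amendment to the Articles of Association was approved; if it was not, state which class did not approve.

Approved — every class gave the required vote.

Class I: 3/5 of 1656235 = 993741; 993,741 required, 993,741 in favor — approved.
Class II: 2/3 of 6844032 = 4562688; 4,562,688 required, 4,563,233 in favor — approved.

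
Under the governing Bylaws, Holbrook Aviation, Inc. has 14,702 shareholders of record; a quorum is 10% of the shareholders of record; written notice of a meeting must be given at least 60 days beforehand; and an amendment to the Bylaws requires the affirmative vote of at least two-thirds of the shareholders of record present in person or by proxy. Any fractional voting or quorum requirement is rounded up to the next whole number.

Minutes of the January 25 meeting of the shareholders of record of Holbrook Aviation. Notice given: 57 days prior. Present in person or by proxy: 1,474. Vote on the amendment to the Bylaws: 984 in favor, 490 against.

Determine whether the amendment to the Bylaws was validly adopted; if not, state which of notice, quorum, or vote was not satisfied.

Invalid — notice requirement not satisfied.

Notice: 57 days given; 60 required. Not satisfied.
Quorum: 10% of 14,702 = 1,470.20, rounded up to 1,471; 1,474 present. Satisfied.
Vote: requires two-thirds of those present (1,474); 2/3 of 1474 = 982.67, rounded up to 983, so 983 needed; 984 in favor. Satisfied.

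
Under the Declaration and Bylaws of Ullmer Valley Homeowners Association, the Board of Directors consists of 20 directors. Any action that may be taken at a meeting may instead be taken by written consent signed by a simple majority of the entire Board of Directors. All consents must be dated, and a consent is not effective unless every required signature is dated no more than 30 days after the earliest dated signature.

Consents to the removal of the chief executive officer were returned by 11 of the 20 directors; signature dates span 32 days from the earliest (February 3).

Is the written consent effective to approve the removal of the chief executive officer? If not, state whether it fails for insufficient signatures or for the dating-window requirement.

Not effective — dating-window requirement not satisfied.

Signatures required: a simple majority of 20 — a majority of 20 is 11, so 11 needed; 11 signed. Sufficient.
Dating window: the latest signature is 32 days after the earliest; the limit is 30 days. Outside the window.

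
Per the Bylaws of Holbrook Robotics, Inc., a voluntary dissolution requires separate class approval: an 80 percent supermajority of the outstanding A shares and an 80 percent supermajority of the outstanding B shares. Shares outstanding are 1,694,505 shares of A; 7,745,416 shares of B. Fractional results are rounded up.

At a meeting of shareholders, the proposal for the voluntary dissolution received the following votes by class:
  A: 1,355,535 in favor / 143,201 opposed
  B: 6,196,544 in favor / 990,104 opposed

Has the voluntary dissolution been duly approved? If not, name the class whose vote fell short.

A: 4/5 of 1694505 = 1355604; 1,355,604 required, 1,355,535 in favor — not approved.
B: 4/5 of 7745416 = 6196332.80, rounded up to 6196333; 6,196,333 required, 6,196,544 in favor — approved.

Not approved — the A shares did not give the required vote.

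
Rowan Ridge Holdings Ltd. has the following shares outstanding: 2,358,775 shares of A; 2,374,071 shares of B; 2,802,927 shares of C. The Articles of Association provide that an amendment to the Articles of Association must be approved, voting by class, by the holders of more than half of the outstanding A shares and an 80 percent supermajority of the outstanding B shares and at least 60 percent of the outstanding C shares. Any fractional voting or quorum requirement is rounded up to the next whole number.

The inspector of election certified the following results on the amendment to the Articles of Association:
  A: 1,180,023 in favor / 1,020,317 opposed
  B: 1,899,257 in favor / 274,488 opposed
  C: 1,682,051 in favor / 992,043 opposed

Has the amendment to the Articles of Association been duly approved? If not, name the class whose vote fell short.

Approved — every class gave the required vote.

A: a majority of 2358775 is 1179388; 1,179,388 required, 1,180,023 in favor — approved.
B: 4/5 of 2374071 = 1899256.80, rounded up to 1899257; 1,899,257 required, 1,899,257 in favor — approved.
C: 3/5 of 2802927 = 1681756.20, rounded up to 1681757; 1,681,757 required, 1,682,051 in favor — approved.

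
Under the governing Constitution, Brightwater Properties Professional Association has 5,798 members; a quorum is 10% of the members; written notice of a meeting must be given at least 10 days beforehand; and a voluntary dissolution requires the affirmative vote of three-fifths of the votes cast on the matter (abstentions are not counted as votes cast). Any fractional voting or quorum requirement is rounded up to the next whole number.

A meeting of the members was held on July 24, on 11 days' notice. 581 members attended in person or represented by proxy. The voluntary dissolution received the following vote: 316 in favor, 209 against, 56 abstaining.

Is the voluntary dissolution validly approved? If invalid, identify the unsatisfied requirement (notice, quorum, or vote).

Valid — all requirements satisfied.

Notice: 11 days given; 10 required. Satisfied.
Quorum: 10% of 5,798 = 579.80, rounded up to 580; 581 present. Satisfied.
Vote: requires three-fifths of the votes cast (581 − 56 abstaining = 525); 3/5 of 525 = 315, so 315 needed; 316 in favor. Satisfied.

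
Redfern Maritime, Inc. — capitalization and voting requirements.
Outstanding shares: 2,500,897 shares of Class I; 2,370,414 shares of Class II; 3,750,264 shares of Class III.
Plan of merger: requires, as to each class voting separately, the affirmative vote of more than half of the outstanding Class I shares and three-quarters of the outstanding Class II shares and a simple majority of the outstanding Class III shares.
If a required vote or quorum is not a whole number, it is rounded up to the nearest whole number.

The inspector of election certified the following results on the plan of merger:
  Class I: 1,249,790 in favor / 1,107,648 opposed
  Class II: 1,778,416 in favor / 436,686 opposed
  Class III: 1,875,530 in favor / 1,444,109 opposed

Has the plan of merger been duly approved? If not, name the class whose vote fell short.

Not approved — the Class I shares did not give the required vote.

Class I: a majority of 2500897 is 1250449; 1,250,449 required, 1,249,790 in favor — not approved.
Class II: 3/4 of 2370414 = 1777810.50, rounded up to 1777811; 1,777,811 required, 1,778,416 in favor — approved.
Class III: a majority of 3750264 is 1875133; 1,875,133 required, 1,875,530 in favor — approved.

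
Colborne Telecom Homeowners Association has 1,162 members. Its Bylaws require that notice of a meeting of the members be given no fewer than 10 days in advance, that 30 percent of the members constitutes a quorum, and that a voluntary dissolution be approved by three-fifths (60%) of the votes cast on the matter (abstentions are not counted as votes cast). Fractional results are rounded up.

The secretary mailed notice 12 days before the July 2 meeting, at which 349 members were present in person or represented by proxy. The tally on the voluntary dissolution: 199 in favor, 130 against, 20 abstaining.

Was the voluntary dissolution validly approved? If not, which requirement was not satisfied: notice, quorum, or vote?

Valid — all requirements satisfied.

Notice: 12 days given; 10 required. Satisfied.
Quorum: 30% of 1,162 = 348.60, rounded up to 349; 349 present. Satisfied.
Vote: requires three-fifths of the votes cast (349 − 20 abstaining = 329); 3/5 of 329 = 197.40, rounded up to 198, so 198 needed; 199 in favor. Satisfied.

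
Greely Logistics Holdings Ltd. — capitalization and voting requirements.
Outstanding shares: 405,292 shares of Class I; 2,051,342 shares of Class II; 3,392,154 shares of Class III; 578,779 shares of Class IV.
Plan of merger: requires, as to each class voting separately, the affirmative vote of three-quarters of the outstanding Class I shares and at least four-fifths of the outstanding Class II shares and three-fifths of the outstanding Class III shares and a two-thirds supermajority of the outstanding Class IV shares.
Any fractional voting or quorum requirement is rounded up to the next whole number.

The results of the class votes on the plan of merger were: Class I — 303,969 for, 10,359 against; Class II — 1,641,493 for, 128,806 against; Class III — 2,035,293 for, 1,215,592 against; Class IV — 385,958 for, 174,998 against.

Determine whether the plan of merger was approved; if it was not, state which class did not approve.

Approved — every class gave the required vote.

Class I: 3/4 of 405292 = 303969; 303,969 required, 303,969 in favor — approved.
Class II: 4/5 of 2051342 = 1641073.60, rounded up to 1641074; 1,641,074 required, 1,641,493 in favor — approved.
Class III: 3/5 of 3392154 = 2035292.40, rounded up to 2035293; 2,035,293 required, 2,035,293 in favor — approved.
Class IV: 2/3 of 578779 = 385852.67, rounded up to 385853; 385,853 required, 385,958 in favor — approved.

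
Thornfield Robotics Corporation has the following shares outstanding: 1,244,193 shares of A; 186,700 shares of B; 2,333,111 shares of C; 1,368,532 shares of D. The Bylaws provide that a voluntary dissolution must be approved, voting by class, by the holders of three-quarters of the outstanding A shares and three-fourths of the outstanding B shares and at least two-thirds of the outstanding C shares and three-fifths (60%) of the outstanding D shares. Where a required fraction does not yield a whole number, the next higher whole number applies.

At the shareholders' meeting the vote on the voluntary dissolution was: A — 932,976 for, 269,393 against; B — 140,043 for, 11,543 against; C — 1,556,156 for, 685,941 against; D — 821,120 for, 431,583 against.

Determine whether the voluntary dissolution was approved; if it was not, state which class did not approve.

A: 3/4 of 1244193 = 933144.75, rounded up to 933145; 933,145 required, 932,976 in favor — not approved.
B: 3/4 of 186700 = 140025; 140,025 required, 140,043 in favor — approved.
C: 2/3 of 2333111 = 1555407.33, rounded up to 1555408; 1,555,408 required, 1,556,156 in favor — approved.
D: 3/5 of 1368532 = 821119.20, rounded up to 821120; 821,120 required, 821,120 in favor — approved.

Not approved — the A shares did not give the required vote.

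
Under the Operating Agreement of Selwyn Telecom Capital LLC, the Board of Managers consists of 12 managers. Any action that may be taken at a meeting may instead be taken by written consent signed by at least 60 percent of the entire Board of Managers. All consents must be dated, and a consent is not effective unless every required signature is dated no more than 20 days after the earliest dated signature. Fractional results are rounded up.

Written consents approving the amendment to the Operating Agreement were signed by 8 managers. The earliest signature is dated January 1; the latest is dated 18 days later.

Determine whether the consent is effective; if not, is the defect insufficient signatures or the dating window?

Signatures required: at least 60 percent of 12 — 3/5 of 12 = 7.20, rounded up to 8, so 8 needed; 8 signed. Sufficient.
Dating window: the latest signature is 18 days after the earliest; the limit is 20 days. Within the window.

Effective — both the signature and dating-window requirements are satisfied.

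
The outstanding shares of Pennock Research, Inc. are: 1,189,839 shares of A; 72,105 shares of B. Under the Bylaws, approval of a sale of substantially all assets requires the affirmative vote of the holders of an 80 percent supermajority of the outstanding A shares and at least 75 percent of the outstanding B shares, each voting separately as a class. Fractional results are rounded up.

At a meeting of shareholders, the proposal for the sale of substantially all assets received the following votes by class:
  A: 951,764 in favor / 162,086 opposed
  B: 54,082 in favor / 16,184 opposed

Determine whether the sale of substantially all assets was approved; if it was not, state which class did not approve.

A: 4/5 of 1189839 = 951871.20, rounded up to 951872; 951,872 required, 951,764 in favor — not approved.
B: 3/4 of 72105 = 54078.75, rounded up to 54079; 54,079 required, 54,082 in favor — approved.

Not approved — the A shares did not give the required vote.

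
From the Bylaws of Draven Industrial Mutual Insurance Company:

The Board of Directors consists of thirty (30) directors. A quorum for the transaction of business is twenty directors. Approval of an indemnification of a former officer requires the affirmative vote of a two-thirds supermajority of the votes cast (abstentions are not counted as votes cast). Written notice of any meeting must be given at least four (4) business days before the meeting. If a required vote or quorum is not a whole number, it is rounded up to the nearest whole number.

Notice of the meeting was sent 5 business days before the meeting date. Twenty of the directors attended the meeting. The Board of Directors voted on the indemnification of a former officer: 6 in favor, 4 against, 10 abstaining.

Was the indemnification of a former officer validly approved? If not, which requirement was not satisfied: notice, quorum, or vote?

Invalid — vote requirement not satisfied.

Notice: 5 business days given; 4 required (5 ≥ 4). Satisfied.
Quorum: 20 present; quorum is 20. Satisfied.
Vote: the indemnification of a former officer requires two-thirds of the votes cast (20 present − 10 abstaining = 10). 2/3 of 10 = 6.67, rounded up to 7, so 7 affirmative votes are needed; 6 voted in favor. Not satisfied.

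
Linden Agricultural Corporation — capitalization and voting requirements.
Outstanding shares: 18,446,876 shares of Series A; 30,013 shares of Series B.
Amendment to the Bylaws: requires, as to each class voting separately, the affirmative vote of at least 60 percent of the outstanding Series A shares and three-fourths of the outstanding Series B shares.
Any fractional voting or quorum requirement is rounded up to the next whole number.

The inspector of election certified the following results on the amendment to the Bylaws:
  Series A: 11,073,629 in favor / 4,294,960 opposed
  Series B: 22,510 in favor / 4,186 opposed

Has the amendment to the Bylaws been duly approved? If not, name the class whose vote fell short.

Approved — every class gave the required vote.

Series A: 3/5 of 18446876 = 11068125.60, rounded up to 11068126; 11,068,126 required, 11,073,629 in favor — approved.
Series B: 3/4 of 30013 = 22509.75, rounded up to 22510; 22,510 required, 22,510 in favor — approved.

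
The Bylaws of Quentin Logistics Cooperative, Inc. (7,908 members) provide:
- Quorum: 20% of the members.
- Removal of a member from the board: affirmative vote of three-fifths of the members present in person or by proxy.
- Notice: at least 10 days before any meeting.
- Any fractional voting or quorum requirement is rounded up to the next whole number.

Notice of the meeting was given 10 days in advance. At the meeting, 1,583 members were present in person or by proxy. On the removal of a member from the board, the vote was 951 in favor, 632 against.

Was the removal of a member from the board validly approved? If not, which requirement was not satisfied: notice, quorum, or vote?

Valid — all requirements satisfied.

Notice: 10 days given; 10 required. Satisfied.
Quorum: 20% of 7,908 = 1,581.60, rounded up to 1,582; 1,583 present. Satisfied.
Vote: requires three-fifths of those present (1,583); 3/5 of 1583 = 949.80, rounded up to 950, so 950 needed; 951 in favor. Satisfied.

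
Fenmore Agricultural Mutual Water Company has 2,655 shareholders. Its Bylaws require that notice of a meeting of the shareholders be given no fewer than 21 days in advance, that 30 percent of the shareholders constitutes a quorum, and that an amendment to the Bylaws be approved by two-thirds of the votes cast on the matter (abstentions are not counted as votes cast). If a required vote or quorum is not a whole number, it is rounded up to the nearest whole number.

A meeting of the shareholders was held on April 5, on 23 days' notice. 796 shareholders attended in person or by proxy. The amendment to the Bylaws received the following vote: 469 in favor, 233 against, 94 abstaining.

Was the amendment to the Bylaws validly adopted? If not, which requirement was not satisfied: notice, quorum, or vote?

Notice: 23 days given; 21 required. Satisfied.
Quorum: 30% of 2,655 = 796.50, rounded up to 797; 796 present. Not satisfied.
Vote: requires two-thirds of the votes cast (796 − 94 abstaining = 702); 2/3 of 702 = 468, so 468 needed; 469 in favor. Satisfied.

Invalid — quorum requirement not satisfied.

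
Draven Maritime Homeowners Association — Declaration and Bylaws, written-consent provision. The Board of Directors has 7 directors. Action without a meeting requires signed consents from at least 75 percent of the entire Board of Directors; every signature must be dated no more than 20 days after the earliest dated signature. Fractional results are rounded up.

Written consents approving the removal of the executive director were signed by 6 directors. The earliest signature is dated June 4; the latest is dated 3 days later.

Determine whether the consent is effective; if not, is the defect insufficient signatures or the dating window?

Effective — both the signature and dating-window requirements are satisfied.

Signatures required: at least 75 percent of 7 — 3/4 of 7 = 5.25, rounded up to 6, so 6 needed; 6 signed. Sufficient.
Dating window: the latest signature is 3 days after the earliest; the limit is 20 days. Within the window.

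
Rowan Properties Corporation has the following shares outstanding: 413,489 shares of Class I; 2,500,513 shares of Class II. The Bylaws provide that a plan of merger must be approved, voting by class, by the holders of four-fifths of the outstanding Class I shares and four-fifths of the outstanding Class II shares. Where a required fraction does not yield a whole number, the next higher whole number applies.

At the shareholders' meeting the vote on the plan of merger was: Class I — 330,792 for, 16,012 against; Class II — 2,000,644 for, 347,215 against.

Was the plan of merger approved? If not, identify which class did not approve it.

Approved — every class gave the required vote.

Class I: 4/5 of 413489 = 330791.20, rounded up to 330792; 330,792 required, 330,792 in favor — approved.
Class II: 4/5 of 2500513 = 2000410.40, rounded up to 2000411; 2,000,411 required, 2,000,644 in favor — approved.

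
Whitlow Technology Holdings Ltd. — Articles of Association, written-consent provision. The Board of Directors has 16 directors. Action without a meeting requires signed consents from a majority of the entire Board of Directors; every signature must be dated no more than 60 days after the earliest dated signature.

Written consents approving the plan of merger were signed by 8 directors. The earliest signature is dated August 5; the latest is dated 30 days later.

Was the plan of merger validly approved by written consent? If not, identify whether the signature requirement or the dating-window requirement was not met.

Not effective — insufficient signatures.

Signatures required: a majority of 16 — a majority of 16 is 9, so 9 needed; 8 signed. Insufficient.
Dating window: the latest signature is 30 days after the earliest; the limit is 60 days. Within the window.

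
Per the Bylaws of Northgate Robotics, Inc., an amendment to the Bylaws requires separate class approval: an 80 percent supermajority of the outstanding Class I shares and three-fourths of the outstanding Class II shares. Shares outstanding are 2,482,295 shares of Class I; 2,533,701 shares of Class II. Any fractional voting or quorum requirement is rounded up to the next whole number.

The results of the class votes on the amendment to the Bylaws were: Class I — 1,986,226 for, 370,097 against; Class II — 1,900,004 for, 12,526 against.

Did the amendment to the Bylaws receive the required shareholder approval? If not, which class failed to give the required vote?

Not approved — the Class II shares did not give the required vote.

Class I: 4/5 of 2482295 = 1985836; 1,985,836 required, 1,986,226 in favor — approved.
Class II: 3/4 of 2533701 = 1900275.75, rounded up to 1900276; 1,900,276 required, 1,900,004 in favor — not approved.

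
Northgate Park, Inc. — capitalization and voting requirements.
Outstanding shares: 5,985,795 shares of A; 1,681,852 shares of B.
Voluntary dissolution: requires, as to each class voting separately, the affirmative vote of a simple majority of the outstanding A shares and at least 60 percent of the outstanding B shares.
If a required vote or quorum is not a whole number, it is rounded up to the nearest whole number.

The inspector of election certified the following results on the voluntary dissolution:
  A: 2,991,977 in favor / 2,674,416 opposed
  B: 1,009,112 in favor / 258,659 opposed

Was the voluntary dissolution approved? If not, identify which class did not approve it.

A: a majority of 5985795 is 2992898; 2,992,898 required, 2,991,977 in favor — not approved.
B: 3/5 of 1681852 = 1009111.20, rounded up to 1009112; 1,009,112 required, 1,009,112 in favor — approved.

Not approved — the A shares did not give the required vote.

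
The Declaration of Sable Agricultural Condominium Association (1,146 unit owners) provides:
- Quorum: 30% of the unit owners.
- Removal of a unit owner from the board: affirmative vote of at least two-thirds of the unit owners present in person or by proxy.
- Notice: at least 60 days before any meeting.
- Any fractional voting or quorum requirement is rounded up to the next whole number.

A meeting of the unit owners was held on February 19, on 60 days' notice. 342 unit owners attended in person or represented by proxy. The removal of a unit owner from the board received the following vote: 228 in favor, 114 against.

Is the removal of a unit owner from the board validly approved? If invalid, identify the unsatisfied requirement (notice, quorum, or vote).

Invalid — quorum requirement not satisfied.

Notice: 60 days given; 60 required. Satisfied.
Quorum: 30% of 1,146 = 343.80, rounded up to 344; 342 present. Not satisfied.
Vote: requires two-thirds of those present (342); 2/3 of 342 = 228, so 228 needed; 228 in favor. Satisfied.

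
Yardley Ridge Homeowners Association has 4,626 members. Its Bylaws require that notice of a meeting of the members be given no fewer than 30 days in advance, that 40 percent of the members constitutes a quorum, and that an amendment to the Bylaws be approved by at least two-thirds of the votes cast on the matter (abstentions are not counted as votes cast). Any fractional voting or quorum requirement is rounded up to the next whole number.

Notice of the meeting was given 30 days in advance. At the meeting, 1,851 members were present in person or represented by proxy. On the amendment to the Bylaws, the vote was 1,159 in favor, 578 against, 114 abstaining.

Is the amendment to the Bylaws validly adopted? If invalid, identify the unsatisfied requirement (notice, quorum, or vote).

Notice: 30 days given; 30 required. Satisfied.
Quorum: 40% of 4,626 = 1,850.40, rounded up to 1,851; 1,851 present. Satisfied.
Vote: requires two-thirds of the votes cast (1,851 − 114 abstaining = 1,737); 2/3 of 1737 = 1158, so 1,158 needed; 1,159 in favor. Satisfied.

Valid — all requirements satisfied.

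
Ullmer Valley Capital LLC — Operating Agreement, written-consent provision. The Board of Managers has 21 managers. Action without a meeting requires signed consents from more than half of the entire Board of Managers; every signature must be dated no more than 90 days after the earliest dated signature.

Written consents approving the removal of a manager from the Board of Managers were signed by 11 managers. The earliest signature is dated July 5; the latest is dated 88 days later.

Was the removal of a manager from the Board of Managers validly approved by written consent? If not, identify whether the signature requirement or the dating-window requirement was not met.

Signatures required: more than half of 21 — a majority of 21 is 11, so 11 needed; 11 signed. Sufficient.
Dating window: the latest signature is 88 days after the earliest; the limit is 90 days. Within the window.

Effective — both the signature and dating-window requirements are satisfied.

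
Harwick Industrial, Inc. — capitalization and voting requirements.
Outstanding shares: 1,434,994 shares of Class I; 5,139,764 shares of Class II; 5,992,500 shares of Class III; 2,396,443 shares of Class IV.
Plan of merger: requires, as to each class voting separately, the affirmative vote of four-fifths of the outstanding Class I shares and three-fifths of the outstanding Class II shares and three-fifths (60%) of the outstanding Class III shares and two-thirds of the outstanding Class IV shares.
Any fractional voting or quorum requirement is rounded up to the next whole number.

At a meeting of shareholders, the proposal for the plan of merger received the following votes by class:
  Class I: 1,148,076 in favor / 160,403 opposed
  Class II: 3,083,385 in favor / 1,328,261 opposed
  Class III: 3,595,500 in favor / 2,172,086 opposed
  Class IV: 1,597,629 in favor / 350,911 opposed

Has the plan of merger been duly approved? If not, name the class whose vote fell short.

Class I: 4/5 of 1434994 = 1147995.20, rounded up to 1147996; 1,147,996 required, 1,148,076 in favor — approved.
Class II: 3/5 of 5139764 = 3083858.40, rounded up to 3083859; 3,083,859 required, 3,083,385 in favor — not approved.
Class III: 3/5 of 5992500 = 3595500; 3,595,500 required, 3,595,500 in favor — approved.
Class IV: 2/3 of 2396443 = 1597628.67, rounded up to 1597629; 1,597,629 required, 1,597,629 in favor — approved.

Not approved — the Class II shares did not give the required vote.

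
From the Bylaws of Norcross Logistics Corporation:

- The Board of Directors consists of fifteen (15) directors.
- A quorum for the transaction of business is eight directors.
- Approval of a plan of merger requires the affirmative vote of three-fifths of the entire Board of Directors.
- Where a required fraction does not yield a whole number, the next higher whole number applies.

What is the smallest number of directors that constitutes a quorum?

The quorum is fixed at 8.

8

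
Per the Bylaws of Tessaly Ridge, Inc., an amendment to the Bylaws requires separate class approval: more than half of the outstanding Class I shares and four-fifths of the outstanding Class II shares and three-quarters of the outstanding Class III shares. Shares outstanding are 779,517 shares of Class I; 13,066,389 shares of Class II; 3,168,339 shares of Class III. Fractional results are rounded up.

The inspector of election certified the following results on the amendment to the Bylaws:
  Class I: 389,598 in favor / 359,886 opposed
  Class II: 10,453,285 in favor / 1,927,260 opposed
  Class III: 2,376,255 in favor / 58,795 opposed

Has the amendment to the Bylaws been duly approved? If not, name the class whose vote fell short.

Not approved — the Class I shares did not give the required vote.

Class I: a majority of 779517 is 389759; 389,759 required, 389,598 in favor — not approved.
Class II: 4/5 of 13066389 = 10453111.20, rounded up to 10453112; 10,453,112 required, 10,453,285 in favor — approved.
Class III: 3/4 of 3168339 = 2376254.25, rounded up to 2376255; 2,376,255 required, 2,376,255 in favor — approved.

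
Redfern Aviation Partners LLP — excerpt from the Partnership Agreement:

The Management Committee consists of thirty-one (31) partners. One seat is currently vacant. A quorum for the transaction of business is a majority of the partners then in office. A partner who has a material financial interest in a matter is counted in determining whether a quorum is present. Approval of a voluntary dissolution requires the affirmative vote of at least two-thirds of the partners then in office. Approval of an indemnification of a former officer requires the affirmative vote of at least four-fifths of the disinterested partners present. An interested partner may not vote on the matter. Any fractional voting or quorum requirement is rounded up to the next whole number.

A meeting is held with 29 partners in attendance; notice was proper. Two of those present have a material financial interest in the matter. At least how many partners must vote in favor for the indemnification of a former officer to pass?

The indemnification of a former officer requires four-fifths of the disinterested partners present (29 − 2 = 27).
4/5 of 27 = 21.60, rounded up to 22.

22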